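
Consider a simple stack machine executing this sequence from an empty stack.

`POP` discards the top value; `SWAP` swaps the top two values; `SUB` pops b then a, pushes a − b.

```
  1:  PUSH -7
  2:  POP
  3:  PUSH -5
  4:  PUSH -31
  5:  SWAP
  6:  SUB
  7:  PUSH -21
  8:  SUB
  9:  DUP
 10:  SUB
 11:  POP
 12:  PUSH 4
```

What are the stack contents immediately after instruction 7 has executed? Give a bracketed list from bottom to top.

[-26, -21]

PUSH -7   -7
POP       (empty)
PUSH -5   -5
PUSH -31  -5 -31
SWAP      -31 -5
SUB       -26
PUSH -21  -26 -21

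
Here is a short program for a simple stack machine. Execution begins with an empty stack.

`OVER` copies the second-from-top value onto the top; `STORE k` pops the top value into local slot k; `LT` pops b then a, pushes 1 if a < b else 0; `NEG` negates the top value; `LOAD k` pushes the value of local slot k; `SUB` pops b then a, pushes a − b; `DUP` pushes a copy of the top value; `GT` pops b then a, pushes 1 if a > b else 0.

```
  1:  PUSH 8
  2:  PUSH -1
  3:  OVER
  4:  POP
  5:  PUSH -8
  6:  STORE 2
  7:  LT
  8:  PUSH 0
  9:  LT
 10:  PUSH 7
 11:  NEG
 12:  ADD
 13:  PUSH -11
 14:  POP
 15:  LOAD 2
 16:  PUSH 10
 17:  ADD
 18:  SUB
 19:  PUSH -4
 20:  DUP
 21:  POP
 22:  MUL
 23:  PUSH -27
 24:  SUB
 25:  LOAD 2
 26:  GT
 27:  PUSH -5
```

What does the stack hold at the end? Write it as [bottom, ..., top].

[1, -5]

PUSH 8    [8]
PUSH -1   [8, -1]
OVER      [8, -1, 8]
POP       [8, -1]
PUSH -8   [8, -1, -8]
STORE 2   [8, -1]
LT        [0]
PUSH 0    [0, 0]
LT        [0]
PUSH 7    [0, 7]
NEG       [0, -7]
ADD       [-7]
PUSH -11  [-7, -11]
POP       [-7]
LOAD 2    [-7, -8]
PUSH 10   [-7, -8, 10]
ADD       [-7, 2]
SUB       [-9]
PUSH -4   [-9, -4]
DUP       [-9, -4, -4]
POP       [-9, -4]
MUL       [36]
PUSH -27  [36, -27]
SUB       [63]
LOAD 2    [63, -8]
GT        [1]
PUSH -5   [1, -5]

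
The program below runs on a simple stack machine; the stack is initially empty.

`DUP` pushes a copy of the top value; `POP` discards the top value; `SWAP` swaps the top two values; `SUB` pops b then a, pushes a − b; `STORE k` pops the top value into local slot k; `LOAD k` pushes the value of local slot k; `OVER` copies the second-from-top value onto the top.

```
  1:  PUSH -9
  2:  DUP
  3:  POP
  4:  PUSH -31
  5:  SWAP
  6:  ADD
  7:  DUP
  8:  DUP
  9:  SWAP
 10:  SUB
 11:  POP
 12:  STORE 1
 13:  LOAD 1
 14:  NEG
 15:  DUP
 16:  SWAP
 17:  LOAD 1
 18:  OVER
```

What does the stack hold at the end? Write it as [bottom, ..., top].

PUSH -9  : [-9]
DUP      : [-9, -9]
POP      : [-9]
PUSH -31 : [-9, -31]
SWAP     : [-31, -9]
ADD      : [-40]
DUP      : [-40, -40]
DUP      : [-40, -40, -40]
SWAP     : [-40, -40, -40]
SUB      : [-40, 0]
POP      : [-40]
STORE 1  : []
LOAD 1   : [-40]
NEG      : [40]
DUP      : [40, 40]
SWAP     : [40, 40]
LOAD 1   : [40, 40, -40]
OVER     : [40, 40, -40, 40]

[40, 40, -40, 40]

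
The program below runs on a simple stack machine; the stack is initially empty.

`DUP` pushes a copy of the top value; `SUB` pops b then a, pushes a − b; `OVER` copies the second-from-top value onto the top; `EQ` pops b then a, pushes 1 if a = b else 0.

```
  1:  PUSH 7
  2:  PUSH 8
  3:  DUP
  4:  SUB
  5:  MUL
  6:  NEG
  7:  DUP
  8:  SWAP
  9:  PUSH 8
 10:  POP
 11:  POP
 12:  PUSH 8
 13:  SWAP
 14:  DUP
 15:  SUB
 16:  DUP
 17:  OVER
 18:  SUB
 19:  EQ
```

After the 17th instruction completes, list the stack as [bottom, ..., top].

[8, 0, 0, 0]

PUSH 7 : 7
PUSH 8 : 7 8
DUP    : 7 8 8
SUB    : 7 0
MUL    : 0
NEG    : 0
DUP    : 0 0
SWAP   : 0 0
PUSH 8 : 0 0 8
POP    : 0 0
POP    : 0
PUSH 8 : 0 8
SWAP   : 8 0
DUP    : 8 0 0
SUB    : 8 0
DUP    : 8 0 0
OVER   : 8 0 0 0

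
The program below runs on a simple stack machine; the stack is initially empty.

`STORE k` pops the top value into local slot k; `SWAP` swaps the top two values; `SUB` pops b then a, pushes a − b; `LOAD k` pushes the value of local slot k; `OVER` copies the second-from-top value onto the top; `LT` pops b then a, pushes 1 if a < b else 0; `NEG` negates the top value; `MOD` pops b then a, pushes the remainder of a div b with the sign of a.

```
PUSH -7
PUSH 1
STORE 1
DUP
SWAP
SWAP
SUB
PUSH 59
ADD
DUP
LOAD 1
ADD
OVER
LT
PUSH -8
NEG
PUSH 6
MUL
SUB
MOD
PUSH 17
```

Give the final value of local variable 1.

PUSH -7 -> -7
PUSH 1  -> -7 1
STORE 1 -> -7
DUP     -> -7 -7
SWAP    -> -7 -7
SWAP    -> -7 -7
SUB     -> 0
PUSH 59 -> 0 59
ADD     -> 59
DUP     -> 59 59
LOAD 1  -> 59 59 1
ADD     -> 59 60
OVER    -> 59 60 59
LT      -> 59 0
PUSH -8 -> 59 0 -8
NEG     -> 59 0 8
PUSH 6  -> 59 0 8 6
MUL     -> 59 0 48
SUB     -> 59 -48
MOD     -> 11
PUSH 17 -> 11 17

1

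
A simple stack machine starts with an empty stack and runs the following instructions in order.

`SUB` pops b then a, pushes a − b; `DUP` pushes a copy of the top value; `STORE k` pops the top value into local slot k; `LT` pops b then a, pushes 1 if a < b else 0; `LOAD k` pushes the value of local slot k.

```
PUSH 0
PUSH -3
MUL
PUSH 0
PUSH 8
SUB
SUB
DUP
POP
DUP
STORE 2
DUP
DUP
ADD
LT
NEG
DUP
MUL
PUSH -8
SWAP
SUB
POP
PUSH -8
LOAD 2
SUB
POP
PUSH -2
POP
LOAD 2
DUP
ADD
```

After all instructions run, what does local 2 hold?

8

PUSH 0  → 0
PUSH -3 → 0 -3
MUL     → 0
PUSH 0  → 0 0
PUSH 8  → 0 0 8
SUB     → 0 -8
SUB     → 8
DUP     → 8 8
POP     → 8
DUP     → 8 8
STORE 2 → 8
DUP     → 8 8
DUP     → 8 8 8
ADD     → 8 16
LT      → 1
NEG     → -1
DUP     → -1 -1
MUL     → 1
PUSH -8 → 1 -8
SWAP    → -8 1
SUB     → -9
POP     → (empty)
PUSH -8 → -8
LOAD 2  → -8 8
SUB     → -16
POP     → (empty)
PUSH -2 → -2
POP     → (empty)
LOAD 2  → 8
DUP     → 8 8
ADD     → 16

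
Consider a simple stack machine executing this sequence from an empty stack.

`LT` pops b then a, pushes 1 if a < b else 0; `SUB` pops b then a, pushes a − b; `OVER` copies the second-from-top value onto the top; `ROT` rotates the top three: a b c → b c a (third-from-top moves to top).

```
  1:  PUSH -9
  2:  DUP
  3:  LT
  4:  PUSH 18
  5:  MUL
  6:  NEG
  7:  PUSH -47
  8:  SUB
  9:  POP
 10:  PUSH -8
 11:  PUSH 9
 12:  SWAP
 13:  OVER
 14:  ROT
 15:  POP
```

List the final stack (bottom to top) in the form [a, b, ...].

[-8, 9]

PUSH -9  : -9
DUP      : -9 -9
LT       : 0
PUSH 18  : 0 18
MUL      : 0
NEG      : 0
PUSH -47 : 0 -47
SUB      : 47
POP      : (empty)
PUSH -8  : -8
PUSH 9   : -8 9
SWAP     : 9 -8
OVER     : 9 -8 9
ROT      : -8 9 9
POP      : -8 9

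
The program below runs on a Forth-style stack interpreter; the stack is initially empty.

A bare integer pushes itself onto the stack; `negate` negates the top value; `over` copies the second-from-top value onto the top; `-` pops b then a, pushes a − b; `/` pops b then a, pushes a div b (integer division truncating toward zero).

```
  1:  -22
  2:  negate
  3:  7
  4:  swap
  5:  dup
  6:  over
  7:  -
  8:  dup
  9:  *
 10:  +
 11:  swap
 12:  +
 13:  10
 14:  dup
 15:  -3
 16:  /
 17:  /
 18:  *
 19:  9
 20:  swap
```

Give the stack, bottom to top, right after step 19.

-22    : -22
negate : 22
7      : 22 7
swap   : 7 22
dup    : 7 22 22
over   : 7 22 22 22
-      : 7 22 0
dup    : 7 22 0 0
*      : 7 22 0
+      : 7 22
swap   : 22 7
+      : 29
10     : 29 10
dup    : 29 10 10
-3     : 29 10 10 -3
/      : 29 10 -3
/      : 29 -3
*      : -87
9      : -87 9

[-87, 9]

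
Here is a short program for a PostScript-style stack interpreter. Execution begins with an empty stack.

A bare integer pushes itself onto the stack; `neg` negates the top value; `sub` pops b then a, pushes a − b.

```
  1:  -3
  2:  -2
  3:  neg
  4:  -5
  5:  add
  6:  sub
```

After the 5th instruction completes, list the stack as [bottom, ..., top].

-3  → -3
-2  → -3 -2
neg → -3 2
-5  → -3 2 -5
add → -3 -3

[-3, -3]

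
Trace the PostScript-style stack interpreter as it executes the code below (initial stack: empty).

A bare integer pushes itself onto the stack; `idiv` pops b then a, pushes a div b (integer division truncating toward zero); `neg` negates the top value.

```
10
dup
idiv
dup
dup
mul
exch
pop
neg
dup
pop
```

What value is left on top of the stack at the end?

-1

10    10
dup   10 10
idiv  1
dup   1 1
dup   1 1 1
mul   1 1
exch  1 1
pop   1
neg   -1
dup   -1 -1
pop   -1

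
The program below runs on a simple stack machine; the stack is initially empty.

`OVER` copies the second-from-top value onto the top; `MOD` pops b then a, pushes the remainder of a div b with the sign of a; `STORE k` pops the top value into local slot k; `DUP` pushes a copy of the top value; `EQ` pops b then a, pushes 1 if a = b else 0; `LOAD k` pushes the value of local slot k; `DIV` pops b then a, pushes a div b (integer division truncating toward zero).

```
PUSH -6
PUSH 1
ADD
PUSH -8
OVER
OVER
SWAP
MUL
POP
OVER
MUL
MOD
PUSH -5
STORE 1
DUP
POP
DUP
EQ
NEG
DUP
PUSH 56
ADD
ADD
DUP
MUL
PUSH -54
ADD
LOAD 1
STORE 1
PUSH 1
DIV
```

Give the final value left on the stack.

PUSH -6   [-6]
PUSH 1    [-6, 1]
ADD       [-5]
PUSH -8   [-5, -8]
OVER      [-5, -8, -5]
OVER      [-5, -8, -5, -8]
SWAP      [-5, -8, -8, -5]
MUL       [-5, -8, 40]
POP       [-5, -8]
OVER      [-5, -8, -5]
MUL       [-5, 40]
MOD       [-5]
PUSH -5   [-5, -5]
STORE 1   [-5]
DUP       [-5, -5]
POP       [-5]
DUP       [-5, -5]
EQ        [1]
NEG       [-1]
DUP       [-1, -1]
PUSH 56   [-1, -1, 56]
ADD       [-1, 55]
ADD       [54]
DUP       [54, 54]
MUL       [2916]
PUSH -54  [2916, -54]
ADD       [2862]
LOAD 1    [2862, -5]
STORE 1   [2862]
PUSH 1    [2862, 1]
DIV       [2862]

2862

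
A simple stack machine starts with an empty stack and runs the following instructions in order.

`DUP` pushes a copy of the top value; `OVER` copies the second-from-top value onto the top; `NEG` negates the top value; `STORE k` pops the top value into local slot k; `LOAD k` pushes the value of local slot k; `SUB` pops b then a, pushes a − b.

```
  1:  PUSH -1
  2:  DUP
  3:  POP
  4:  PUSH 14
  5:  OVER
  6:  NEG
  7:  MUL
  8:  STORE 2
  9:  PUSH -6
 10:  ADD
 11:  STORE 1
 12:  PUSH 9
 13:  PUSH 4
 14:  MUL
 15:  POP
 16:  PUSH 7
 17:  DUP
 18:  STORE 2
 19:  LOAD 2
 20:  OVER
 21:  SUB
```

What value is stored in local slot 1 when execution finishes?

-7

PUSH -1  -1
DUP      -1 -1
POP      -1
PUSH 14  -1 14
OVER     -1 14 -1
NEG      -1 14 1
MUL      -1 14
STORE 2  -1
PUSH -6  -1 -6
ADD      -7
STORE 1  (empty)
PUSH 9   9
PUSH 4   9 4
MUL      36
POP      (empty)
PUSH 7   7
DUP      7 7
STORE 2  7
LOAD 2   7 7
OVER     7 7 7
SUB      7 0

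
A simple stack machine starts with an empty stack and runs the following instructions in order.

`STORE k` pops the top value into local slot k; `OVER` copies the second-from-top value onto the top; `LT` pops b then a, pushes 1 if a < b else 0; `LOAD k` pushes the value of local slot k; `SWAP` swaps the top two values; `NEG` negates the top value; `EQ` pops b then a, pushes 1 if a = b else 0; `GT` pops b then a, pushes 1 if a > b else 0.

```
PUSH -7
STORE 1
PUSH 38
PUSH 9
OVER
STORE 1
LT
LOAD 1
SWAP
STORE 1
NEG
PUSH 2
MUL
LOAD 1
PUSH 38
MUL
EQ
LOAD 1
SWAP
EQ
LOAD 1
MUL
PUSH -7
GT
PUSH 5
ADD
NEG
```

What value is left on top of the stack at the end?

-6

PUSH -7 : [-7]
STORE 1 : []
PUSH 38 : [38]
PUSH 9  : [38, 9]
OVER    : [38, 9, 38]
STORE 1 : [38, 9]
LT      : [0]
LOAD 1  : [0, 38]
SWAP    : [38, 0]
STORE 1 : [38]
NEG     : [-38]
PUSH 2  : [-38, 2]
MUL     : [-76]
LOAD 1  : [-76, 0]
PUSH 38 : [-76, 0, 38]
MUL     : [-76, 0]
EQ      : [0]
LOAD 1  : [0, 0]
SWAP    : [0, 0]
EQ      : [1]
LOAD 1  : [1, 0]
MUL     : [0]
PUSH -7 : [0, -7]
GT      : [1]
PUSH 5  : [1, 5]
ADD     : [6]
NEG     : [-6]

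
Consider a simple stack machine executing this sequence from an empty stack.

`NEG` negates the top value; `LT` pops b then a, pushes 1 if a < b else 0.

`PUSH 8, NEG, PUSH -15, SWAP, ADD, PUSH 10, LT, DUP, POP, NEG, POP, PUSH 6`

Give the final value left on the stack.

PUSH 8   -> [8]
NEG      -> [-8]
PUSH -15 -> [-8, -15]
SWAP     -> [-15, -8]
ADD      -> [-23]
PUSH 10  -> [-23, 10]
LT       -> [1]
DUP      -> [1, 1]
POP      -> [1]
NEG      -> [-1]
POP      -> []
PUSH 6   -> [6]

6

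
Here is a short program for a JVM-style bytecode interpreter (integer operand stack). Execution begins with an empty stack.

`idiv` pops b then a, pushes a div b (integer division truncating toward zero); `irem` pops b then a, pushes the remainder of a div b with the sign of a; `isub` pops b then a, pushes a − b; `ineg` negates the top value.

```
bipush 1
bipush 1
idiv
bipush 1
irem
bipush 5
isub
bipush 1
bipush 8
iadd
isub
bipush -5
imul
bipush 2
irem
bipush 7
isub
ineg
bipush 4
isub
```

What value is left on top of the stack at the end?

bipush 1   1
bipush 1   1 1
idiv       1
bipush 1   1 1
irem       0
bipush 5   0 5
isub       -5
bipush 1   -5 1
bipush 8   -5 1 8
iadd       -5 9
isub       -14
bipush -5  -14 -5
imul       70
bipush 2   70 2
irem       0
bipush 7   0 7
isub       -7
ineg       7
bipush 4   7 4
isub       3

3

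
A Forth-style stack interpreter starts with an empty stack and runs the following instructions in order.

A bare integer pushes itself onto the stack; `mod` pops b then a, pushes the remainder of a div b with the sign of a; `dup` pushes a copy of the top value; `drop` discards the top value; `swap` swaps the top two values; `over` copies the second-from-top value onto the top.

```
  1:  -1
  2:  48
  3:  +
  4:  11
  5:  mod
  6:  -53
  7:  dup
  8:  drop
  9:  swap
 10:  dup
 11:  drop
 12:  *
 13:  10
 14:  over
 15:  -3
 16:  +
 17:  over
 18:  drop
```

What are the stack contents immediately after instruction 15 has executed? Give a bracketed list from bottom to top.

[-159, 10, -159, -3]

-1   -> -1
48   -> -1 48
+    -> 47
11   -> 47 11
mod  -> 3
-53  -> 3 -53
dup  -> 3 -53 -53
drop -> 3 -53
swap -> -53 3
dup  -> -53 3 3
drop -> -53 3
*    -> -159
10   -> -159 10
over -> -159 10 -159
-3   -> -159 10 -159 -3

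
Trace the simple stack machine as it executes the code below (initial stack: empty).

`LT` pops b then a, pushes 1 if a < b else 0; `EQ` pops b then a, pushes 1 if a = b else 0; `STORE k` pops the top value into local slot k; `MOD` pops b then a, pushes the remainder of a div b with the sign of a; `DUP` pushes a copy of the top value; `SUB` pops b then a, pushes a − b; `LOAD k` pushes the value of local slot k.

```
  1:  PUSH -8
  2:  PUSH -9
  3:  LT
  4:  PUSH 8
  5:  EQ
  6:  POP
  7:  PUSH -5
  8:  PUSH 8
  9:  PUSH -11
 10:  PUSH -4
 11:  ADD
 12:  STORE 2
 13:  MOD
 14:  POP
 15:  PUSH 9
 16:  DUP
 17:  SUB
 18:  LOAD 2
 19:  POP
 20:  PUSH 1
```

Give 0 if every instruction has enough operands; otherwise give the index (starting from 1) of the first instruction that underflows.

0

PUSH -8  : [-8]
PUSH -9  : [-8, -9]
LT       : [0]
PUSH 8   : [0, 8]
EQ       : [0]
POP      : []
PUSH -5  : [-5]
PUSH 8   : [-5, 8]
PUSH -11 : [-5, 8, -11]
PUSH -4  : [-5, 8, -11, -4]
ADD      : [-5, 8, -15]
STORE 2  : [-5, 8]
MOD      : [-5]
POP      : []
PUSH 9   : [9]
DUP      : [9, 9]
SUB      : [0]
LOAD 2   : [0, -15]
POP      : [0]
PUSH 1   : [0, 1]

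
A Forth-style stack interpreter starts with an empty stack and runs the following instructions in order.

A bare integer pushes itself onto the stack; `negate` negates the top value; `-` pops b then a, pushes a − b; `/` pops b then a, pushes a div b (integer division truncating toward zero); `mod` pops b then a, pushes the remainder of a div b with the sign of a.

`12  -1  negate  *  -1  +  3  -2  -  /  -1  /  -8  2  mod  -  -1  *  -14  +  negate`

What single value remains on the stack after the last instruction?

12     -> [12]
-1     -> [12, -1]
negate -> [12, 1]
*      -> [12]
-1     -> [12, -1]
+      -> [11]
3      -> [11, 3]
-2     -> [11, 3, -2]
-      -> [11, 5]
/      -> [2]
-1     -> [2, -1]
/      -> [-2]
-8     -> [-2, -8]
2      -> [-2, -8, 2]
mod    -> [-2, 0]
-      -> [-2]
-1     -> [-2, -1]
*      -> [2]
-14    -> [2, -14]
+      -> [-12]
negate -> [12]

12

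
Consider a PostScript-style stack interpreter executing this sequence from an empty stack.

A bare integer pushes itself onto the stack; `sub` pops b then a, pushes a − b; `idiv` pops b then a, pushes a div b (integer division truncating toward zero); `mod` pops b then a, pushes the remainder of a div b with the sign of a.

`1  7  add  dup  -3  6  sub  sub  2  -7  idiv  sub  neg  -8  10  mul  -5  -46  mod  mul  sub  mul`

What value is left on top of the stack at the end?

-3336

1    : 1
7    : 1 7
add  : 8
dup  : 8 8
-3   : 8 8 -3
6    : 8 8 -3 6
sub  : 8 8 -9
sub  : 8 17
2    : 8 17 2
-7   : 8 17 2 -7
idiv : 8 17 0
sub  : 8 17
neg  : 8 -17
-8   : 8 -17 -8
10   : 8 -17 -8 10
mul  : 8 -17 -80
-5   : 8 -17 -80 -5
-46  : 8 -17 -80 -5 -46
mod  : 8 -17 -80 -5
mul  : 8 -17 400
sub  : 8 -417
mul  : -3336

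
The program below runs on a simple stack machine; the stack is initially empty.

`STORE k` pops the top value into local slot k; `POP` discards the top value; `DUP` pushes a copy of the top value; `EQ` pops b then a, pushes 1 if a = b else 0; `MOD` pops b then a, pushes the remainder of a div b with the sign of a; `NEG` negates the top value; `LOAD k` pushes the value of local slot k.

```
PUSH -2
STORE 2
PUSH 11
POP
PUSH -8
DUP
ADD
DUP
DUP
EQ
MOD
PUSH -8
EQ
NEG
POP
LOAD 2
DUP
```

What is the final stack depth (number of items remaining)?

2

PUSH -2 : -2
STORE 2 : (empty)
PUSH 11 : 11
POP     : (empty)
PUSH -8 : -8
DUP     : -8 -8
ADD     : -16
DUP     : -16 -16
DUP     : -16 -16 -16
EQ      : -16 1
MOD     : 0
PUSH -8 : 0 -8
EQ      : 0
NEG     : 0
POP     : (empty)
LOAD 2  : -2
DUP     : -2 -2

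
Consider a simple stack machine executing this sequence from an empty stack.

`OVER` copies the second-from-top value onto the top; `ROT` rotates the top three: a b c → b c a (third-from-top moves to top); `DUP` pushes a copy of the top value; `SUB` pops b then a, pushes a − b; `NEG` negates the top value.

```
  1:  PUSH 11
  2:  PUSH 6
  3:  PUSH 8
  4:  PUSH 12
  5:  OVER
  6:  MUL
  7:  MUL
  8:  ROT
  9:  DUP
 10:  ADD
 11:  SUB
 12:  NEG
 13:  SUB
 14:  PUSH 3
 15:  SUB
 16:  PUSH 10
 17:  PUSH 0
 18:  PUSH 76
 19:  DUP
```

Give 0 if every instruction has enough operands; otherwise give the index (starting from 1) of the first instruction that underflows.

PUSH 11 : 11
PUSH 6  : 11 6
PUSH 8  : 11 6 8
PUSH 12 : 11 6 8 12
OVER    : 11 6 8 12 8
MUL     : 11 6 8 96
MUL     : 11 6 768
ROT     : 6 768 11
DUP     : 6 768 11 11
ADD     : 6 768 22
SUB     : 6 746
NEG     : 6 -746
SUB     : 752
PUSH 3  : 752 3
SUB     : 749
PUSH 10 : 749 10
PUSH 0  : 749 10 0
PUSH 76 : 749 10 0 76
DUP     : 749 10 0 76 76

0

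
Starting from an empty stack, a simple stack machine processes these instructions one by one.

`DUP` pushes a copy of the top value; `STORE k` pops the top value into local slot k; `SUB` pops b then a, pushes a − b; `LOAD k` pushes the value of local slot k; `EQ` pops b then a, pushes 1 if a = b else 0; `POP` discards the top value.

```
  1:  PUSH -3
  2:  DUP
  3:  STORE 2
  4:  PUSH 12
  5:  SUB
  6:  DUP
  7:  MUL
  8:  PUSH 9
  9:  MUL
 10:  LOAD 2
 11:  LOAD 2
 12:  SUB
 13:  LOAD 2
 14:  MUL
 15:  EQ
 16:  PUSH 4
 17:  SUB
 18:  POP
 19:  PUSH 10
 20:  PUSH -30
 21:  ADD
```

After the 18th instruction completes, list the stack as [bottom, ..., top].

[]

PUSH -3 : [-3]
DUP     : [-3, -3]
STORE 2 : [-3]
PUSH 12 : [-3, 12]
SUB     : [-15]
DUP     : [-15, -15]
MUL     : [225]
PUSH 9  : [225, 9]
MUL     : [2025]
LOAD 2  : [2025, -3]
LOAD 2  : [2025, -3, -3]
SUB     : [2025, 0]
LOAD 2  : [2025, 0, -3]
MUL     : [2025, 0]
EQ      : [0]
PUSH 4  : [0, 4]
SUB     : [-4]
POP     : []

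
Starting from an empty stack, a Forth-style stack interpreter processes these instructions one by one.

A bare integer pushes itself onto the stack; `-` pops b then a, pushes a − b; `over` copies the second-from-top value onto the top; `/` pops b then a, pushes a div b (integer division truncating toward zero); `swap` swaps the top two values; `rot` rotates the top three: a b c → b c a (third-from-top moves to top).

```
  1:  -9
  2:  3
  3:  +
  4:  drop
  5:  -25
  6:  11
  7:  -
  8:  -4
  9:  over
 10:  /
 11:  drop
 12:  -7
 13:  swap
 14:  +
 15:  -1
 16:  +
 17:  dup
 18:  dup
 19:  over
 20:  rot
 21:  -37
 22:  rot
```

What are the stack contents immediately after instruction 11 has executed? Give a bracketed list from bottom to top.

[-36]

-9   : [-9]
3    : [-9, 3]
+    : [-6]
drop : []
-25  : [-25]
11   : [-25, 11]
-    : [-36]
-4   : [-36, -4]
over : [-36, -4, -36]
/    : [-36, 0]
drop : [-36]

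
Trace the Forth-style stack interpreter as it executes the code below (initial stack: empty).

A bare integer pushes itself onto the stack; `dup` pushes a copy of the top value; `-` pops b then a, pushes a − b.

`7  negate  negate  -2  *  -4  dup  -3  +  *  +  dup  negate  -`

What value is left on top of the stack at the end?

7      : [7]
negate : [-7]
negate : [7]
-2     : [7, -2]
*      : [-14]
-4     : [-14, -4]
dup    : [-14, -4, -4]
-3     : [-14, -4, -4, -3]
+      : [-14, -4, -7]
*      : [-14, 28]
+      : [14]
dup    : [14, 14]
negate : [14, -14]
-      : [28]

28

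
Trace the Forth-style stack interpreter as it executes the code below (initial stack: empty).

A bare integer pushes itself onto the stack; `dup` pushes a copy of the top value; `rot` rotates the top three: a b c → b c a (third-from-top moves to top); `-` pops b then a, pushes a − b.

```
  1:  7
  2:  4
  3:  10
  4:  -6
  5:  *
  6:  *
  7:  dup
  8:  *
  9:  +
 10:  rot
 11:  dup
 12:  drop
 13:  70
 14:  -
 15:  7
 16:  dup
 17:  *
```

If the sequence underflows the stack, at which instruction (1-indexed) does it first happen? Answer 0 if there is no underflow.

10

7   → 7
4   → 7 4
10  → 7 4 10
-6  → 7 4 10 -6
*   → 7 4 -60
*   → 7 -240
dup → 7 -240 -240
*   → 7 57600
+   → 57607
rot  — needs 3 operands, stack has 1 → underflow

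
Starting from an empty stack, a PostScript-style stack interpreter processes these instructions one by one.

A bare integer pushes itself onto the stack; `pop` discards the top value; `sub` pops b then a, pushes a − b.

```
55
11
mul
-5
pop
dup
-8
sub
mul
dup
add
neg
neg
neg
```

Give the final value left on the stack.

55  → 55
11  → 55 11
mul → 605
-5  → 605 -5
pop → 605
dup → 605 605
-8  → 605 605 -8
sub → 605 613
mul → 370865
dup → 370865 370865
add → 741730
neg → -741730
neg → 741730
neg → -741730

-741730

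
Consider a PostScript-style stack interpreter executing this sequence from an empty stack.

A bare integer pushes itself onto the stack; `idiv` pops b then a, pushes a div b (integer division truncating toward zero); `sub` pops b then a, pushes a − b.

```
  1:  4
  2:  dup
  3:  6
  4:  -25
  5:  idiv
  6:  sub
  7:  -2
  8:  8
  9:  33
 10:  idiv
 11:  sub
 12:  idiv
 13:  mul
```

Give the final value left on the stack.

-8

4    → [4]
dup  → [4, 4]
6    → [4, 4, 6]
-25  → [4, 4, 6, -25]
idiv → [4, 4, 0]
sub  → [4, 4]
-2   → [4, 4, -2]
8    → [4, 4, -2, 8]
33   → [4, 4, -2, 8, 33]
idiv → [4, 4, -2, 0]
sub  → [4, 4, -2]
idiv → [4, -2]
mul  → [-8]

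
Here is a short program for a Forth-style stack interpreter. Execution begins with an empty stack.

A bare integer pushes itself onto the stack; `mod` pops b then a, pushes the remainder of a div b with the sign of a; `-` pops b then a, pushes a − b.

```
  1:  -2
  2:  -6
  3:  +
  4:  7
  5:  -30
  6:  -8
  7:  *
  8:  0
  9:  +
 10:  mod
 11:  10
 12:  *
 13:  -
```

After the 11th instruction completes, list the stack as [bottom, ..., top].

[-8, 7, 10]

-2  : -2
-6  : -2 -6
+   : -8
7   : -8 7
-30 : -8 7 -30
-8  : -8 7 -30 -8
*   : -8 7 240
0   : -8 7 240 0
+   : -8 7 240
mod : -8 7
10  : -8 7 10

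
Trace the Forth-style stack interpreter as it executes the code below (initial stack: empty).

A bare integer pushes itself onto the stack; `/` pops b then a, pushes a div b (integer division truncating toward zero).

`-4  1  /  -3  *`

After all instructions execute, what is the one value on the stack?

12

-4 -> -4
1  -> -4 1
/  -> -4
-3 -> -4 -3
*  -> 12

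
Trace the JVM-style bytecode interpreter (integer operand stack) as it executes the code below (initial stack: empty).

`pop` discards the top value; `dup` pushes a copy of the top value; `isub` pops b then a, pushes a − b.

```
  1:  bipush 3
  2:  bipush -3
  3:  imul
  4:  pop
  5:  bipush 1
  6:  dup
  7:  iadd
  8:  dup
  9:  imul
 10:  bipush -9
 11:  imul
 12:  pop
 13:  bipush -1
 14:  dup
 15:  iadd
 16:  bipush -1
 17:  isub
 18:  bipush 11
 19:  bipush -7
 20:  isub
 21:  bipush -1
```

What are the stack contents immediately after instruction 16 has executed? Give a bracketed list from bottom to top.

bipush 3  -> [3]
bipush -3 -> [3, -3]
imul      -> [-9]
pop       -> []
bipush 1  -> [1]
dup       -> [1, 1]
iadd      -> [2]
dup       -> [2, 2]
imul      -> [4]
bipush -9 -> [4, -9]
imul      -> [-36]
pop       -> []
bipush -1 -> [-1]
dup       -> [-1, -1]
iadd      -> [-2]
bipush -1 -> [-2, -1]

[-2, -1]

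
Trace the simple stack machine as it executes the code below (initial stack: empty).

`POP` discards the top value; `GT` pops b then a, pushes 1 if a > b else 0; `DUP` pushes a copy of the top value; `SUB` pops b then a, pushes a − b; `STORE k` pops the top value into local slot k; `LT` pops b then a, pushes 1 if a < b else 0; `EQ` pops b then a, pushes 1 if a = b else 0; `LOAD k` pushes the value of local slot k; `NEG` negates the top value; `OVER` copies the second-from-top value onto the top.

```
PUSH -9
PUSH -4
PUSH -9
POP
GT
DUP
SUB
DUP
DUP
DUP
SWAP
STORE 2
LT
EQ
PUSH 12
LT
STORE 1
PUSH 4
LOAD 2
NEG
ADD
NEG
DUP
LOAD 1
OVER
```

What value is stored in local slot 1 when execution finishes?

1

PUSH -9  -9
PUSH -4  -9 -4
PUSH -9  -9 -4 -9
POP      -9 -4
GT       0
DUP      0 0
SUB      0
DUP      0 0
DUP      0 0 0
DUP      0 0 0 0
SWAP     0 0 0 0
STORE 2  0 0 0
LT       0 0
EQ       1
PUSH 12  1 12
LT       1
STORE 1  (empty)
PUSH 4   4
LOAD 2   4 0
NEG      4 0
ADD      4
NEG      -4
DUP      -4 -4
LOAD 1   -4 -4 1
OVER     -4 -4 1 -4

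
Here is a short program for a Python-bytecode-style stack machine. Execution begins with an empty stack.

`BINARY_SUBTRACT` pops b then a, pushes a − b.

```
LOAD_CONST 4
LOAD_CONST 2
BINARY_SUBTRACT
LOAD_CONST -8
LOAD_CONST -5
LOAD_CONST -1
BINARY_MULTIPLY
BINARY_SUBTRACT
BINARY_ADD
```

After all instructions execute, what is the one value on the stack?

LOAD_CONST 4    → 4
LOAD_CONST 2    → 4 2
BINARY_SUBTRACT → 2
LOAD_CONST -8   → 2 -8
LOAD_CONST -5   → 2 -8 -5
LOAD_CONST -1   → 2 -8 -5 -1
BINARY_MULTIPLY → 2 -8 5
BINARY_SUBTRACT → 2 -13
BINARY_ADD      → -11

-11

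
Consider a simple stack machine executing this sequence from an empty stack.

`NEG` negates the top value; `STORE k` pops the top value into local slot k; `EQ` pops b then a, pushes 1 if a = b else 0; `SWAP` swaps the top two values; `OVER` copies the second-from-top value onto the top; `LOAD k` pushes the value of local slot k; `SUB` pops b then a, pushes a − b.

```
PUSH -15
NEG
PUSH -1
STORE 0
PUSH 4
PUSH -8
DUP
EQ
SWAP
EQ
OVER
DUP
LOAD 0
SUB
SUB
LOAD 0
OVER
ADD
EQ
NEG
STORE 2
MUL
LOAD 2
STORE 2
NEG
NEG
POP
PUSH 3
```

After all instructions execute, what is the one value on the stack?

PUSH -15 : [-15]
NEG      : [15]
PUSH -1  : [15, -1]
STORE 0  : [15]
PUSH 4   : [15, 4]
PUSH -8  : [15, 4, -8]
DUP      : [15, 4, -8, -8]
EQ       : [15, 4, 1]
SWAP     : [15, 1, 4]
EQ       : [15, 0]
OVER     : [15, 0, 15]
DUP      : [15, 0, 15, 15]
LOAD 0   : [15, 0, 15, 15, -1]
SUB      : [15, 0, 15, 16]
SUB      : [15, 0, -1]
LOAD 0   : [15, 0, -1, -1]
OVER     : [15, 0, -1, -1, -1]
ADD      : [15, 0, -1, -2]
EQ       : [15, 0, 0]
NEG      : [15, 0, 0]
STORE 2  : [15, 0]
MUL      : [0]
LOAD 2   : [0, 0]
STORE 2  : [0]
NEG      : [0]
NEG      : [0]
POP      : []
PUSH 3   : [3]

3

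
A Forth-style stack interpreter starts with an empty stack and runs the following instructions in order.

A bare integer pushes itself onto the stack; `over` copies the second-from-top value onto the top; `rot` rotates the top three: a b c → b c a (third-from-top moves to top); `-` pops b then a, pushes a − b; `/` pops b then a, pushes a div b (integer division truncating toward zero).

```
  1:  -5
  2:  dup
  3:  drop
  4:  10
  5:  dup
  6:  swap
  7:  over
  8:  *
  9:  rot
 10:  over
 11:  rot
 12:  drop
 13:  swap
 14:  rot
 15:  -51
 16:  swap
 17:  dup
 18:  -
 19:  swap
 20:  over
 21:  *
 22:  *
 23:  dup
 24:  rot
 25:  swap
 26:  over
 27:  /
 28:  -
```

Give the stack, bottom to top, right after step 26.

[100, 0, -5, 0, -5]

-5   : [-5]
dup  : [-5, -5]
drop : [-5]
10   : [-5, 10]
dup  : [-5, 10, 10]
swap : [-5, 10, 10]
over : [-5, 10, 10, 10]
*    : [-5, 10, 100]
rot  : [10, 100, -5]
over : [10, 100, -5, 100]
rot  : [10, -5, 100, 100]
drop : [10, -5, 100]
swap : [10, 100, -5]
rot  : [100, -5, 10]
-51  : [100, -5, 10, -51]
swap : [100, -5, -51, 10]
dup  : [100, -5, -51, 10, 10]
-    : [100, -5, -51, 0]
swap : [100, -5, 0, -51]
over : [100, -5, 0, -51, 0]
*    : [100, -5, 0, 0]
*    : [100, -5, 0]
dup  : [100, -5, 0, 0]
rot  : [100, 0, 0, -5]
swap : [100, 0, -5, 0]
over : [100, 0, -5, 0, -5]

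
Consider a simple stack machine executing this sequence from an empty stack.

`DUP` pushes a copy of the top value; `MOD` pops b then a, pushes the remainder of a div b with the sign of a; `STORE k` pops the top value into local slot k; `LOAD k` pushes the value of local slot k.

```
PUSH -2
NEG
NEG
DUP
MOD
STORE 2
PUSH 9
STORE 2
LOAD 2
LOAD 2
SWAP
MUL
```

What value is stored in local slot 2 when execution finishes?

9

PUSH -2  [-2]
NEG      [2]
NEG      [-2]
DUP      [-2, -2]
MOD      [0]
STORE 2  []
PUSH 9   [9]
STORE 2  []
LOAD 2   [9]
LOAD 2   [9, 9]
SWAP     [9, 9]
MUL      [81]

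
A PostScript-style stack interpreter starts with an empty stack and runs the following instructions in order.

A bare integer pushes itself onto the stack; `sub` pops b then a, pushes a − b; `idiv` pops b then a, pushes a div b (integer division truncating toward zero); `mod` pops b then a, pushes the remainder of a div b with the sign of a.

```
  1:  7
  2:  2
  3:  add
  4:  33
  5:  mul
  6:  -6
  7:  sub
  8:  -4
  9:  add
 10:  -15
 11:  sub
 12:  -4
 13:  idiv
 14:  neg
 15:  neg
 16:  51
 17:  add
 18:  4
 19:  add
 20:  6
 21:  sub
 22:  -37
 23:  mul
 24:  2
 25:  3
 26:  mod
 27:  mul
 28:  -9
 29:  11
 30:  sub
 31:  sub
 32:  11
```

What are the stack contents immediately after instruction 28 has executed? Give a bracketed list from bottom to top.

7    → 7
2    → 7 2
add  → 9
33   → 9 33
mul  → 297
-6   → 297 -6
sub  → 303
-4   → 303 -4
add  → 299
-15  → 299 -15
sub  → 314
-4   → 314 -4
idiv → -78
neg  → 78
neg  → -78
51   → -78 51
add  → -27
4    → -27 4
add  → -23
6    → -23 6
sub  → -29
-37  → -29 -37
mul  → 1073
2    → 1073 2
3    → 1073 2 3
mod  → 1073 2
mul  → 2146
-9   → 2146 -9

[2146, -9]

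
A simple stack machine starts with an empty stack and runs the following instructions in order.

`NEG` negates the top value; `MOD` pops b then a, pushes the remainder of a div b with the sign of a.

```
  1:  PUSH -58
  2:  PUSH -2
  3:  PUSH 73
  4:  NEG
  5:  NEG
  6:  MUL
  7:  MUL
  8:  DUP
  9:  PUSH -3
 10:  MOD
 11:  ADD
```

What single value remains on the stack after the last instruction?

8470

PUSH -58 → -58
PUSH -2  → -58 -2
PUSH 73  → -58 -2 73
NEG      → -58 -2 -73
NEG      → -58 -2 73
MUL      → -58 -146
MUL      → 8468
DUP      → 8468 8468
PUSH -3  → 8468 8468 -3
MOD      → 8468 2
ADD      → 8470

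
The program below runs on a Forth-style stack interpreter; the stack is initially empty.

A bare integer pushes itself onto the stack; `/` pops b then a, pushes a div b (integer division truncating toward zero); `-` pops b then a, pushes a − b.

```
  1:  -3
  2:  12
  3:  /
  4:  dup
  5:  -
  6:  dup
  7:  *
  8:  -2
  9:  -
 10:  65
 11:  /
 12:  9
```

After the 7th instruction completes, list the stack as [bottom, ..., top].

-3  -> -3
12  -> -3 12
/   -> 0
dup -> 0 0
-   -> 0
dup -> 0 0
*   -> 0

[0]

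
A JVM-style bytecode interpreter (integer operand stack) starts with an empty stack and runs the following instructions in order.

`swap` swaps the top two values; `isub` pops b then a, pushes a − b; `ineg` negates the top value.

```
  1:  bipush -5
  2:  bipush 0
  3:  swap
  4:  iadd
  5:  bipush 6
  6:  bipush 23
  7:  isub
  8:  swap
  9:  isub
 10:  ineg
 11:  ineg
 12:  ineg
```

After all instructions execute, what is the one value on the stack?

12

bipush -5 : [-5]
bipush 0  : [-5, 0]
swap      : [0, -5]
iadd      : [-5]
bipush 6  : [-5, 6]
bipush 23 : [-5, 6, 23]
isub      : [-5, -17]
swap      : [-17, -5]
isub      : [-12]
ineg      : [12]
ineg      : [-12]
ineg      : [12]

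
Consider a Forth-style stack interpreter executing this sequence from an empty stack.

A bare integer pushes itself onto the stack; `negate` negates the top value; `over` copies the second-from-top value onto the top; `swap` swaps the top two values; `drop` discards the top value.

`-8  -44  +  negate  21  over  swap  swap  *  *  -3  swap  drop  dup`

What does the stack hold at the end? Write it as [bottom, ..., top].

[-3, -3]

-8     → -8
-44    → -8 -44
+      → -52
negate → 52
21     → 52 21
over   → 52 21 52
swap   → 52 52 21
swap   → 52 21 52
*      → 52 1092
*      → 56784
-3     → 56784 -3
swap   → -3 56784
drop   → -3
dup    → -3 -3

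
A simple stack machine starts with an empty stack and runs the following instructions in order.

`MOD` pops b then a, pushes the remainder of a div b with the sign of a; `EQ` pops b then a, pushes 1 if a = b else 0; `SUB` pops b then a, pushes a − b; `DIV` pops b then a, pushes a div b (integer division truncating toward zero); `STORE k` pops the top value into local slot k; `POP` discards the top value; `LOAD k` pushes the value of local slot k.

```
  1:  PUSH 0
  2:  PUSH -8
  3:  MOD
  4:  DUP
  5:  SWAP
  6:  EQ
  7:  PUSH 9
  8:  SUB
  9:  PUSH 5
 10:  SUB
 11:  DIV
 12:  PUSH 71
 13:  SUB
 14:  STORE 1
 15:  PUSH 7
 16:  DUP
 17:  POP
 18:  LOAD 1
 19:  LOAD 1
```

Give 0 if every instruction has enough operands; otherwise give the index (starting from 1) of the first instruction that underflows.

PUSH 0  → [0]
PUSH -8 → [0, -8]
MOD     → [0]
DUP     → [0, 0]
SWAP    → [0, 0]
EQ      → [1]
PUSH 9  → [1, 9]
SUB     → [-8]
PUSH 5  → [-8, 5]
SUB     → [-13]
DIV  — needs 2 operands, stack has 1 → underflow

11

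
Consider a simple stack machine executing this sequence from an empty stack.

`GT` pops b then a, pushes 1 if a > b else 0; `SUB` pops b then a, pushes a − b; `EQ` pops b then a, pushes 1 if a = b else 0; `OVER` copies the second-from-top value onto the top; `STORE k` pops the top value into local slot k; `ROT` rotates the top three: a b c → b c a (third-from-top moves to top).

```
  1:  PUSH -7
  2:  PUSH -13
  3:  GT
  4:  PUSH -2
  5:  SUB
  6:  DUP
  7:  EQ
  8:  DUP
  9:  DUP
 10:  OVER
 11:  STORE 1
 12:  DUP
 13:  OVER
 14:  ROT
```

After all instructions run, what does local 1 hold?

1

PUSH -7   [-7]
PUSH -13  [-7, -13]
GT        [1]
PUSH -2   [1, -2]
SUB       [3]
DUP       [3, 3]
EQ        [1]
DUP       [1, 1]
DUP       [1, 1, 1]
OVER      [1, 1, 1, 1]
STORE 1   [1, 1, 1]
DUP       [1, 1, 1, 1]
OVER      [1, 1, 1, 1, 1]
ROT       [1, 1, 1, 1, 1]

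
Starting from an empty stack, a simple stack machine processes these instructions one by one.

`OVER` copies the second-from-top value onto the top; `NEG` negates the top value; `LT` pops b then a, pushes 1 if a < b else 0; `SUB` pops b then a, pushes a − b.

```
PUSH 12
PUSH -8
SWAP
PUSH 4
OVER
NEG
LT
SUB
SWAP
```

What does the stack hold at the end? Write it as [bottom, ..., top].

[12, -8]

PUSH 12 : [12]
PUSH -8 : [12, -8]
SWAP    : [-8, 12]
PUSH 4  : [-8, 12, 4]
OVER    : [-8, 12, 4, 12]
NEG     : [-8, 12, 4, -12]
LT      : [-8, 12, 0]
SUB     : [-8, 12]
SWAP    : [12, -8]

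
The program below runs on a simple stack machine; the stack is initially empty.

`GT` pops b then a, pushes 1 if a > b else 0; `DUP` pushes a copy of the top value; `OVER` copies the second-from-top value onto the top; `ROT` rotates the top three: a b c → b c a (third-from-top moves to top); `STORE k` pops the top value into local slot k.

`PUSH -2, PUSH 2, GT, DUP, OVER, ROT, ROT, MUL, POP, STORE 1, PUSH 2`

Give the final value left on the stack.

2

PUSH -2  -2
PUSH 2   -2 2
GT       0
DUP      0 0
OVER     0 0 0
ROT      0 0 0
ROT      0 0 0
MUL      0 0
POP      0
STORE 1  (empty)
PUSH 2   2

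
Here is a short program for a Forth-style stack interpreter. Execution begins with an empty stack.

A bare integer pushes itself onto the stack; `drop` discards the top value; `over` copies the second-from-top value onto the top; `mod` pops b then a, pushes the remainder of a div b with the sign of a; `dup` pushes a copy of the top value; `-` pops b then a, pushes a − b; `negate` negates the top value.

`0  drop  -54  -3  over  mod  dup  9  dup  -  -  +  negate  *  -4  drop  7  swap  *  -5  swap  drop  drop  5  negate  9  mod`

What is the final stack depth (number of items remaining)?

1

0       [0]
drop    []
-54     [-54]
-3      [-54, -3]
over    [-54, -3, -54]
mod     [-54, -3]
dup     [-54, -3, -3]
9       [-54, -3, -3, 9]
dup     [-54, -3, -3, 9, 9]
-       [-54, -3, -3, 0]
-       [-54, -3, -3]
+       [-54, -6]
negate  [-54, 6]
*       [-324]
-4      [-324, -4]
drop    [-324]
7       [-324, 7]
swap    [7, -324]
*       [-2268]
-5      [-2268, -5]
swap    [-5, -2268]
drop    [-5]
drop    []
5       [5]
negate  [-5]
9       [-5, 9]
mod     [-5]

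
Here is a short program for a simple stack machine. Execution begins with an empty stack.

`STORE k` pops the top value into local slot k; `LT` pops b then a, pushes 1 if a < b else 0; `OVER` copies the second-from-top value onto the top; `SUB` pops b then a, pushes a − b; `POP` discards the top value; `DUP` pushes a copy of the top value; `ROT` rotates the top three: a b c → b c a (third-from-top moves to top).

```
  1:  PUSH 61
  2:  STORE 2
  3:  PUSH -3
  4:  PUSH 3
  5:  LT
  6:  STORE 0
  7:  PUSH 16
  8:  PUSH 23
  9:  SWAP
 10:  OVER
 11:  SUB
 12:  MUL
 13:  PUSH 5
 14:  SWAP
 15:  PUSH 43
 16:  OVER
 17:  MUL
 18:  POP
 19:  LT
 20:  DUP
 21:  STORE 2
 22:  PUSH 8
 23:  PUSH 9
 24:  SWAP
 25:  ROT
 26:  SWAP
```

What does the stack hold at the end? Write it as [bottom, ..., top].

PUSH 61 → 61
STORE 2 → (empty)
PUSH -3 → -3
PUSH 3  → -3 3
LT      → 1
STORE 0 → (empty)
PUSH 16 → 16
PUSH 23 → 16 23
SWAP    → 23 16
OVER    → 23 16 23
SUB     → 23 -7
MUL     → -161
PUSH 5  → -161 5
SWAP    → 5 -161
PUSH 43 → 5 -161 43
OVER    → 5 -161 43 -161
MUL     → 5 -161 -6923
POP     → 5 -161
LT      → 0
DUP     → 0 0
STORE 2 → 0
PUSH 8  → 0 8
PUSH 9  → 0 8 9
SWAP    → 0 9 8
ROT     → 9 8 0
SWAP    → 9 0 8

[9, 0, 8]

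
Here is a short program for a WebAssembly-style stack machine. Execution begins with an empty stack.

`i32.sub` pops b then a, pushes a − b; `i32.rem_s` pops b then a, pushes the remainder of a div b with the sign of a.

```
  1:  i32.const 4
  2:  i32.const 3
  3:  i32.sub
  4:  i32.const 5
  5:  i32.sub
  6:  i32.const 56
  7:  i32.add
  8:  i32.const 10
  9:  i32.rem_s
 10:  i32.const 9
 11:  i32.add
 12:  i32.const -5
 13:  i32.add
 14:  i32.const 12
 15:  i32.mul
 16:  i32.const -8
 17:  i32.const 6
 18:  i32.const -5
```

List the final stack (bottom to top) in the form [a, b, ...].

[72, -8, 6, -5]

i32.const 4  → [4]
i32.const 3  → [4, 3]
i32.sub      → [1]
i32.const 5  → [1, 5]
i32.sub      → [-4]
i32.const 56 → [-4, 56]
i32.add      → [52]
i32.const 10 → [52, 10]
i32.rem_s    → [2]
i32.const 9  → [2, 9]
i32.add      → [11]
i32.const -5 → [11, -5]
i32.add      → [6]
i32.const 12 → [6, 12]
i32.mul      → [72]
i32.const -8 → [72, -8]
i32.const 6  → [72, -8, 6]
i32.const -5 → [72, -8, 6, -5]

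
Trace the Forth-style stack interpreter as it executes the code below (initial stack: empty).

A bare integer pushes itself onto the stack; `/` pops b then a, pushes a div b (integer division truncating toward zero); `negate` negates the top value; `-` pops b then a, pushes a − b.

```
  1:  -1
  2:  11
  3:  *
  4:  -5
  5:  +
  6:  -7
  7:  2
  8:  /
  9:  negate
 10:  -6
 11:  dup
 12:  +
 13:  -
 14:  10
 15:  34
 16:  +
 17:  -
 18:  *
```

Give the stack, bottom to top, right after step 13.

[-16, 15]

-1     -> -1
11     -> -1 11
*      -> -11
-5     -> -11 -5
+      -> -16
-7     -> -16 -7
2      -> -16 -7 2
/      -> -16 -3
negate -> -16 3
-6     -> -16 3 -6
dup    -> -16 3 -6 -6
+      -> -16 3 -12
-      -> -16 15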